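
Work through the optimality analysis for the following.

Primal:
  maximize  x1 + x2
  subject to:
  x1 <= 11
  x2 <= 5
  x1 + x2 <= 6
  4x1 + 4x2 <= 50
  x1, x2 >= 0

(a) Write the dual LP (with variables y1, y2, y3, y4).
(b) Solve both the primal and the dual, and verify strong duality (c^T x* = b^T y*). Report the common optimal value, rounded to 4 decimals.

The standard primal-dual pair for 'max c^T x s.t. A x <= b, x >= 0' is:
  Dual:  min b^T y  s.t.  A^T y >= c,  y >= 0.

So the dual LP is:
  minimize  11y1 + 5y2 + 6y3 + 50y4
  subject to:
    y1 + y3 + 4y4 >= 1
    y2 + y3 + 4y4 >= 1
    y1, y2, y3, y4 >= 0

Solving the primal: x* = (6, 0).
  primal value c^T x* = 6.
Solving the dual: y* = (0, 0, 1, 0).
  dual value b^T y* = 6.
Strong duality: c^T x* = b^T y*. Confirmed.

6


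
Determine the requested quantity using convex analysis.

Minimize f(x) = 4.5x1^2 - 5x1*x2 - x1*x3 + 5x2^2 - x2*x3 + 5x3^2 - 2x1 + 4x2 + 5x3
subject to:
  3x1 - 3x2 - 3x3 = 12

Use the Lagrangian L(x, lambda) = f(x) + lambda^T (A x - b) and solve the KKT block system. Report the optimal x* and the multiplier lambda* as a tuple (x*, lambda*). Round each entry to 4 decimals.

Form the Lagrangian:
  L(x, lambda) = (1/2) x^T Q x + c^T x + lambda^T (A x - b)
Stationarity (grad_x L = 0): Q x + c + A^T lambda = 0.
Primal feasibility: A x = b.

This gives the KKT block system:
  [ Q   A^T ] [ x     ]   [-c ]
  [ A    0  ] [ lambda ] = [ b ]

Solving the linear system:
  x*      = (0.5436, -1.5839, -1.8725)
  lambda* = (-4.2282)
  f(x*)   = 16.9765

x* = (0.5436, -1.5839, -1.8725), lambda* = (-4.2282)


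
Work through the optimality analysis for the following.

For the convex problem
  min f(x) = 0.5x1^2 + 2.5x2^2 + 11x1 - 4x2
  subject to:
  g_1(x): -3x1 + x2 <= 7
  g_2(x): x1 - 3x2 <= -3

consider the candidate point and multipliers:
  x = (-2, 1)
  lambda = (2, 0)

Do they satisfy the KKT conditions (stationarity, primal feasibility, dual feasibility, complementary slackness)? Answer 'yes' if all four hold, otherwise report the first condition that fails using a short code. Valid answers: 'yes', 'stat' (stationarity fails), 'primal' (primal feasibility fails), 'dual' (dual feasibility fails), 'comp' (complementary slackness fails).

Gradient of f: grad f(x) = Q x + c = (9, 1)
Constraint values g_i(x) = a_i^T x - b_i:
  g_1((-2, 1)) = 0
  g_2((-2, 1)) = -2
Stationarity residual: grad f(x) + sum_i lambda_i a_i = (3, 3)
  -> stationarity FAILS
Primal feasibility (all g_i <= 0): OK
Dual feasibility (all lambda_i >= 0): OK
Complementary slackness (lambda_i * g_i(x) = 0 for all i): OK

Verdict: the first failing condition is stationarity -> stat.

stat


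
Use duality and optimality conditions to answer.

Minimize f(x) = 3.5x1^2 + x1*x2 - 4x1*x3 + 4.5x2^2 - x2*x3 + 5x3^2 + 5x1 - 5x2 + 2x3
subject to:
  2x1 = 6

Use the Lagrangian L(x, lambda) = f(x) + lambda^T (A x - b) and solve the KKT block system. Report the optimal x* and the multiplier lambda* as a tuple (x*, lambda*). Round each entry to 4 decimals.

Form the Lagrangian:
  L(x, lambda) = (1/2) x^T Q x + c^T x + lambda^T (A x - b)
Stationarity (grad_x L = 0): Q x + c + A^T lambda = 0.
Primal feasibility: A x = b.

This gives the KKT block system:
  [ Q   A^T ] [ x     ]   [-c ]
  [ A    0  ] [ lambda ] = [ b ]

Solving the linear system:
  x*      = (3, 0.3371, 1.0337)
  lambda* = (-11.1011)
  f(x*)   = 40.9944

x* = (3, 0.3371, 1.0337), lambda* = (-11.1011)


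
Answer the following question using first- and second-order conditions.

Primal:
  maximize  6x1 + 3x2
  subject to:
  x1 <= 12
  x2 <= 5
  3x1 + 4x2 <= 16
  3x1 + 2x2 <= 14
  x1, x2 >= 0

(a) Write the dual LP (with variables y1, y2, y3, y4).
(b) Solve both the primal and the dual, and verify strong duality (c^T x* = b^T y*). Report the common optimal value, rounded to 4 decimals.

The standard primal-dual pair for 'max c^T x s.t. A x <= b, x >= 0' is:
  Dual:  min b^T y  s.t.  A^T y >= c,  y >= 0.

So the dual LP is:
  minimize  12y1 + 5y2 + 16y3 + 14y4
  subject to:
    y1 + 3y3 + 3y4 >= 6
    y2 + 4y3 + 2y4 >= 3
    y1, y2, y3, y4 >= 0

Solving the primal: x* = (4.6667, 0).
  primal value c^T x* = 28.
Solving the dual: y* = (0, 0, 0, 2).
  dual value b^T y* = 28.
Strong duality: c^T x* = b^T y*. Confirmed.

28


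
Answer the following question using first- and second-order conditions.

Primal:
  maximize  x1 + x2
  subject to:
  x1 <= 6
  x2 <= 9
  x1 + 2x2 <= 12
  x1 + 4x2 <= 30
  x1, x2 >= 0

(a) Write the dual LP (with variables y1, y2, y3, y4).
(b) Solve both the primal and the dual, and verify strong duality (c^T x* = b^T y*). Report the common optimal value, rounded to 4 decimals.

The standard primal-dual pair for 'max c^T x s.t. A x <= b, x >= 0' is:
  Dual:  min b^T y  s.t.  A^T y >= c,  y >= 0.

So the dual LP is:
  minimize  6y1 + 9y2 + 12y3 + 30y4
  subject to:
    y1 + y3 + y4 >= 1
    y2 + 2y3 + 4y4 >= 1
    y1, y2, y3, y4 >= 0

Solving the primal: x* = (6, 3).
  primal value c^T x* = 9.
Solving the dual: y* = (0.5, 0, 0.5, 0).
  dual value b^T y* = 9.
Strong duality: c^T x* = b^T y*. Confirmed.

9


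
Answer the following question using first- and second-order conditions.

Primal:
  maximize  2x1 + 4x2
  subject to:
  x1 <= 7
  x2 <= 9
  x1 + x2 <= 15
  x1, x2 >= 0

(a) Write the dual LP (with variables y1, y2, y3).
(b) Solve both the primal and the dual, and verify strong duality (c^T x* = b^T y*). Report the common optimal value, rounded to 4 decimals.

The standard primal-dual pair for 'max c^T x s.t. A x <= b, x >= 0' is:
  Dual:  min b^T y  s.t.  A^T y >= c,  y >= 0.

So the dual LP is:
  minimize  7y1 + 9y2 + 15y3
  subject to:
    y1 + y3 >= 2
    y2 + y3 >= 4
    y1, y2, y3 >= 0

Solving the primal: x* = (6, 9).
  primal value c^T x* = 48.
Solving the dual: y* = (0, 2, 2).
  dual value b^T y* = 48.
Strong duality: c^T x* = b^T y*. Confirmed.

48


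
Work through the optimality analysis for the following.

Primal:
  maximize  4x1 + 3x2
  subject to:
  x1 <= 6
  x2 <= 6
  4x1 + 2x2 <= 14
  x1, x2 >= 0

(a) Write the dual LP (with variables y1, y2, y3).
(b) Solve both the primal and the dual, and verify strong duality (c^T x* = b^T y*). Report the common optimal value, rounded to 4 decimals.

The standard primal-dual pair for 'max c^T x s.t. A x <= b, x >= 0' is:
  Dual:  min b^T y  s.t.  A^T y >= c,  y >= 0.

So the dual LP is:
  minimize  6y1 + 6y2 + 14y3
  subject to:
    y1 + 4y3 >= 4
    y2 + 2y3 >= 3
    y1, y2, y3 >= 0

Solving the primal: x* = (0.5, 6).
  primal value c^T x* = 20.
Solving the dual: y* = (0, 1, 1).
  dual value b^T y* = 20.
Strong duality: c^T x* = b^T y*. Confirmed.

20


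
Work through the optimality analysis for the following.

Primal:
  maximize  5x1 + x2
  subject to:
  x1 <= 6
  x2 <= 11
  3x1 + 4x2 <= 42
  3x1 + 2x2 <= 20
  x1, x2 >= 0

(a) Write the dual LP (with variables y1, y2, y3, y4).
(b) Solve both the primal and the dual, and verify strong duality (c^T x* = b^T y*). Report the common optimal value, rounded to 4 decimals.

The standard primal-dual pair for 'max c^T x s.t. A x <= b, x >= 0' is:
  Dual:  min b^T y  s.t.  A^T y >= c,  y >= 0.

So the dual LP is:
  minimize  6y1 + 11y2 + 42y3 + 20y4
  subject to:
    y1 + 3y3 + 3y4 >= 5
    y2 + 4y3 + 2y4 >= 1
    y1, y2, y3, y4 >= 0

Solving the primal: x* = (6, 1).
  primal value c^T x* = 31.
Solving the dual: y* = (3.5, 0, 0, 0.5).
  dual value b^T y* = 31.
Strong duality: c^T x* = b^T y*. Confirmed.

31


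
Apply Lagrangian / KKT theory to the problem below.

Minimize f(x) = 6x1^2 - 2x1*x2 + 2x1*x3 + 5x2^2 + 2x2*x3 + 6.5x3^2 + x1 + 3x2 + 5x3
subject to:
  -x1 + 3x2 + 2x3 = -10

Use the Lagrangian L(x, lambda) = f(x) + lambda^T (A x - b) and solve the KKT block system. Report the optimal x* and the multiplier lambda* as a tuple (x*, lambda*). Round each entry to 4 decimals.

Form the Lagrangian:
  L(x, lambda) = (1/2) x^T Q x + c^T x + lambda^T (A x - b)
Stationarity (grad_x L = 0): Q x + c + A^T lambda = 0.
Primal feasibility: A x = b.

This gives the KKT block system:
  [ Q   A^T ] [ x     ]   [-c ]
  [ A    0  ] [ lambda ] = [ b ]

Solving the linear system:
  x*      = (0.4044, -2.329, -1.3043)
  lambda* = (7.9025)
  f(x*)   = 32.9603

x* = (0.4044, -2.329, -1.3043), lambda* = (7.9025)


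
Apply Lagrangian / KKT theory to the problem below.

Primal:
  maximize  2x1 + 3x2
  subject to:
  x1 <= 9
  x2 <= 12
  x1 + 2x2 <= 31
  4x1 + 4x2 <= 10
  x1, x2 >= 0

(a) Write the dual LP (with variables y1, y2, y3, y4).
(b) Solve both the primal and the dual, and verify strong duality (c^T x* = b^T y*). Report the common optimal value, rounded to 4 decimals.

The standard primal-dual pair for 'max c^T x s.t. A x <= b, x >= 0' is:
  Dual:  min b^T y  s.t.  A^T y >= c,  y >= 0.

So the dual LP is:
  minimize  9y1 + 12y2 + 31y3 + 10y4
  subject to:
    y1 + y3 + 4y4 >= 2
    y2 + 2y3 + 4y4 >= 3
    y1, y2, y3, y4 >= 0

Solving the primal: x* = (0, 2.5).
  primal value c^T x* = 7.5.
Solving the dual: y* = (0, 0, 0, 0.75).
  dual value b^T y* = 7.5.
Strong duality: c^T x* = b^T y*. Confirmed.

7.5


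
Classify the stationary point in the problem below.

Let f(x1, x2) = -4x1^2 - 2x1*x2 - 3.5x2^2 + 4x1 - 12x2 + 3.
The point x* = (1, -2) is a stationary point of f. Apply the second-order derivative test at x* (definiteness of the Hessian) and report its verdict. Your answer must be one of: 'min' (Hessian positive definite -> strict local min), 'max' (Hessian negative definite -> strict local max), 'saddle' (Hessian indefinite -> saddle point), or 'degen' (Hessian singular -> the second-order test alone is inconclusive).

Compute the Hessian H = grad^2 f:
  H = [[-8, -2], [-2, -7]]
Verify stationarity: grad f(x*) = H x* + g = (0, 0).
Eigenvalues of H: -9.5616, -5.4384.
Both eigenvalues < 0, so H is negative definite -> x* is a strict local max.

max


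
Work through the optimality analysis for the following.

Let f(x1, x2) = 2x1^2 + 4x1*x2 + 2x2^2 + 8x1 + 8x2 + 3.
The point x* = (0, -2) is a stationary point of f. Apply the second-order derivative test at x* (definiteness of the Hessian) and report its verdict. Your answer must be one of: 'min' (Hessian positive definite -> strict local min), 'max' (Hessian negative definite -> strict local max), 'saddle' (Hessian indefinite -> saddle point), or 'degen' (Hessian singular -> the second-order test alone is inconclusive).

Compute the Hessian H = grad^2 f:
  H = [[4, 4], [4, 4]]
Verify stationarity: grad f(x*) = H x* + g = (0, 0).
Eigenvalues of H: 0, 8.
H has a zero eigenvalue (singular; positive semidefinite but not definite), so H is neither positive definite, negative definite, nor indefinite. The second-order test alone is inconclusive -> degen.
(Indeed, f is constant along the null direction of H through x*, so x* is not a strict local extremum.)

degen


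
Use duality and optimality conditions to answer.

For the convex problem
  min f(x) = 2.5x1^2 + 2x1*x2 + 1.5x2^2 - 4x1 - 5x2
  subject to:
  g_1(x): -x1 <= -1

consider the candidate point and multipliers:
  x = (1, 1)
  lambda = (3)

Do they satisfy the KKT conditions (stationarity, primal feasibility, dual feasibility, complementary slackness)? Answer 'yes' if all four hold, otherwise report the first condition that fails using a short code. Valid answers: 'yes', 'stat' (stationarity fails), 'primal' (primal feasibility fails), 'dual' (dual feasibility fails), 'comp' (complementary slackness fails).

Gradient of f: grad f(x) = Q x + c = (3, 0)
Constraint values g_i(x) = a_i^T x - b_i:
  g_1((1, 1)) = 0
Stationarity residual: grad f(x) + sum_i lambda_i a_i = (0, 0)
  -> stationarity OK
Primal feasibility (all g_i <= 0): OK
Dual feasibility (all lambda_i >= 0): OK
Complementary slackness (lambda_i * g_i(x) = 0 for all i): OK

Verdict: yes, KKT holds.

yes


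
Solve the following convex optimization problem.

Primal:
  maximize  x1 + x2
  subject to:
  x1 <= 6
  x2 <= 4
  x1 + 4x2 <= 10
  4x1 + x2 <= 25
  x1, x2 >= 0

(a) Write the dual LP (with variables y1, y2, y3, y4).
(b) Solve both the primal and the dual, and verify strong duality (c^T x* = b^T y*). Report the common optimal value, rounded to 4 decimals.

The standard primal-dual pair for 'max c^T x s.t. A x <= b, x >= 0' is:
  Dual:  min b^T y  s.t.  A^T y >= c,  y >= 0.

So the dual LP is:
  minimize  6y1 + 4y2 + 10y3 + 25y4
  subject to:
    y1 + y3 + 4y4 >= 1
    y2 + 4y3 + y4 >= 1
    y1, y2, y3, y4 >= 0

Solving the primal: x* = (6, 1).
  primal value c^T x* = 7.
Solving the dual: y* = (0.75, 0, 0.25, 0).
  dual value b^T y* = 7.
Strong duality: c^T x* = b^T y*. Confirmed.

7


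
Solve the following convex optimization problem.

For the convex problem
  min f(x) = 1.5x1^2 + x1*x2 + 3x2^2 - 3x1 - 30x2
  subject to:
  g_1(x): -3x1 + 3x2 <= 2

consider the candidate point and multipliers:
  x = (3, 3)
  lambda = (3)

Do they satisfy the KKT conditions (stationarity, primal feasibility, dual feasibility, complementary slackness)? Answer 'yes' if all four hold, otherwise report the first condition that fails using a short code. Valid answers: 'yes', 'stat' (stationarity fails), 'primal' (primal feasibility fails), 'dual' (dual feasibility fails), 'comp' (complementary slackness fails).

Gradient of f: grad f(x) = Q x + c = (9, -9)
Constraint values g_i(x) = a_i^T x - b_i:
  g_1((3, 3)) = -2
Stationarity residual: grad f(x) + sum_i lambda_i a_i = (0, 0)
  -> stationarity OK
Primal feasibility (all g_i <= 0): OK
Dual feasibility (all lambda_i >= 0): OK
Complementary slackness (lambda_i * g_i(x) = 0 for all i): FAILS

Verdict: the first failing condition is complementary_slackness -> comp.

comp


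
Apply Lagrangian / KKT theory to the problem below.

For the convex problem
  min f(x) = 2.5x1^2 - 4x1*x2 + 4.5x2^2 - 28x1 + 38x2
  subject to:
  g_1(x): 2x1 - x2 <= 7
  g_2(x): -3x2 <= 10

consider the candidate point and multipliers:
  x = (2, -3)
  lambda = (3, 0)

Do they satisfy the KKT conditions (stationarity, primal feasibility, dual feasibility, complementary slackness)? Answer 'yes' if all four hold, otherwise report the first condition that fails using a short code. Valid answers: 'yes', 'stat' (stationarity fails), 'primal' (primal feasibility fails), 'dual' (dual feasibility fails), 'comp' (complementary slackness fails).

Gradient of f: grad f(x) = Q x + c = (-6, 3)
Constraint values g_i(x) = a_i^T x - b_i:
  g_1((2, -3)) = 0
  g_2((2, -3)) = -1
Stationarity residual: grad f(x) + sum_i lambda_i a_i = (0, 0)
  -> stationarity OK
Primal feasibility (all g_i <= 0): OK
Dual feasibility (all lambda_i >= 0): OK
Complementary slackness (lambda_i * g_i(x) = 0 for all i): OK

Verdict: yes, KKT holds.

yes


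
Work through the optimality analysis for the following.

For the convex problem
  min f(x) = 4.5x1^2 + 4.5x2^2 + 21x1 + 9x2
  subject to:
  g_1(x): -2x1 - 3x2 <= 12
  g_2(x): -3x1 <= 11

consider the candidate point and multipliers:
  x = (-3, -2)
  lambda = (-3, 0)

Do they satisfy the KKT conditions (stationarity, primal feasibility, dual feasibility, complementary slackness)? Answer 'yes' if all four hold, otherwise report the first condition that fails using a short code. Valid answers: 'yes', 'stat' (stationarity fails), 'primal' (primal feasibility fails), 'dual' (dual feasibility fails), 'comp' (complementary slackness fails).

Gradient of f: grad f(x) = Q x + c = (-6, -9)
Constraint values g_i(x) = a_i^T x - b_i:
  g_1((-3, -2)) = 0
  g_2((-3, -2)) = -2
Stationarity residual: grad f(x) + sum_i lambda_i a_i = (0, 0)
  -> stationarity OK
Primal feasibility (all g_i <= 0): OK
Dual feasibility (all lambda_i >= 0): FAILS
Complementary slackness (lambda_i * g_i(x) = 0 for all i): OK

Verdict: the first failing condition is dual_feasibility -> dual.

dual


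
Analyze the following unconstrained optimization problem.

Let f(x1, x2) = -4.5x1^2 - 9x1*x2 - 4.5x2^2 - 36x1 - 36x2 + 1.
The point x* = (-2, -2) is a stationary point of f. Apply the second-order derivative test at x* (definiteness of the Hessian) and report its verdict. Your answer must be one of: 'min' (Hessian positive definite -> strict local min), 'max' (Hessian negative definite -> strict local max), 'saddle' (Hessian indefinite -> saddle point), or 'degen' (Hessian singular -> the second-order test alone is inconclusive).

Compute the Hessian H = grad^2 f:
  H = [[-9, -9], [-9, -9]]
Verify stationarity: grad f(x*) = H x* + g = (0, 0).
Eigenvalues of H: -18, 0.
H has a zero eigenvalue (singular; negative semidefinite but not definite), so H is neither positive definite, negative definite, nor indefinite. The second-order test alone is inconclusive -> degen.
(Indeed, f is constant along the null direction of H through x*, so x* is not a strict local extremum.)

degen


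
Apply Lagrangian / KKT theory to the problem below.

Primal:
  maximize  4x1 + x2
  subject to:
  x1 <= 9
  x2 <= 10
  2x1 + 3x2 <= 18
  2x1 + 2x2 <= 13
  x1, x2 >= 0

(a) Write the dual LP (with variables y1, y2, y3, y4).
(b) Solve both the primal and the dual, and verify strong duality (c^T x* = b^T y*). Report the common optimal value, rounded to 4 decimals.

The standard primal-dual pair for 'max c^T x s.t. A x <= b, x >= 0' is:
  Dual:  min b^T y  s.t.  A^T y >= c,  y >= 0.

So the dual LP is:
  minimize  9y1 + 10y2 + 18y3 + 13y4
  subject to:
    y1 + 2y3 + 2y4 >= 4
    y2 + 3y3 + 2y4 >= 1
    y1, y2, y3, y4 >= 0

Solving the primal: x* = (6.5, 0).
  primal value c^T x* = 26.
Solving the dual: y* = (0, 0, 0, 2).
  dual value b^T y* = 26.
Strong duality: c^T x* = b^T y*. Confirmed.

26


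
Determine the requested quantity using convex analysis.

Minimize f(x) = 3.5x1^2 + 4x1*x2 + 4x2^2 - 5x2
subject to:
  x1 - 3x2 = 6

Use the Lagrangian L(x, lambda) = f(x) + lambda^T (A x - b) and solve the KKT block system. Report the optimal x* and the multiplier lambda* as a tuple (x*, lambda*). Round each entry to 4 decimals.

Form the Lagrangian:
  L(x, lambda) = (1/2) x^T Q x + c^T x + lambda^T (A x - b)
Stationarity (grad_x L = 0): Q x + c + A^T lambda = 0.
Primal feasibility: A x = b.

This gives the KKT block system:
  [ Q   A^T ] [ x     ]   [-c ]
  [ A    0  ] [ lambda ] = [ b ]

Solving the linear system:
  x*      = (1.4211, -1.5263)
  lambda* = (-3.8421)
  f(x*)   = 15.3421

x* = (1.4211, -1.5263), lambda* = (-3.8421)


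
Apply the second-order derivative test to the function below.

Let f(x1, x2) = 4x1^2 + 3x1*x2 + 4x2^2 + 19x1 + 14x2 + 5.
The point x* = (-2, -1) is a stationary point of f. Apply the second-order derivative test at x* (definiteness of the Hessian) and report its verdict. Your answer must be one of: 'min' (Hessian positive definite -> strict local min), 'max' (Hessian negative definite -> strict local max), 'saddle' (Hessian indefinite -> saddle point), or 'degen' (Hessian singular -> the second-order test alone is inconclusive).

Compute the Hessian H = grad^2 f:
  H = [[8, 3], [3, 8]]
Verify stationarity: grad f(x*) = H x* + g = (0, 0).
Eigenvalues of H: 5, 11.
Both eigenvalues > 0, so H is positive definite -> x* is a strict local min.

min


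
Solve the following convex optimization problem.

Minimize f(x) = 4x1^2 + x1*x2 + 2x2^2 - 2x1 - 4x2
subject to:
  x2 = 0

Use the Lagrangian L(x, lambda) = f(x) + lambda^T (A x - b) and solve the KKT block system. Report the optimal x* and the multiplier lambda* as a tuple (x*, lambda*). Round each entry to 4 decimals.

Form the Lagrangian:
  L(x, lambda) = (1/2) x^T Q x + c^T x + lambda^T (A x - b)
Stationarity (grad_x L = 0): Q x + c + A^T lambda = 0.
Primal feasibility: A x = b.

This gives the KKT block system:
  [ Q   A^T ] [ x     ]   [-c ]
  [ A    0  ] [ lambda ] = [ b ]

Solving the linear system:
  x*      = (0.25, 0)
  lambda* = (3.75)
  f(x*)   = -0.25

x* = (0.25, 0), lambda* = (3.75)


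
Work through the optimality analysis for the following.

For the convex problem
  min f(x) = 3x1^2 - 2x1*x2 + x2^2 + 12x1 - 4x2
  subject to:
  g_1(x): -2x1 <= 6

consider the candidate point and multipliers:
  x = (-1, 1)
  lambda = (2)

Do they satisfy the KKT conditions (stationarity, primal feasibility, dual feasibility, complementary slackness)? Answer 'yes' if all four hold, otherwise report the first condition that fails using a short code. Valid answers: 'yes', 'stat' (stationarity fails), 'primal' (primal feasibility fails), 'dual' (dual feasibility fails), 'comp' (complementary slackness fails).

Gradient of f: grad f(x) = Q x + c = (4, 0)
Constraint values g_i(x) = a_i^T x - b_i:
  g_1((-1, 1)) = -4
Stationarity residual: grad f(x) + sum_i lambda_i a_i = (0, 0)
  -> stationarity OK
Primal feasibility (all g_i <= 0): OK
Dual feasibility (all lambda_i >= 0): OK
Complementary slackness (lambda_i * g_i(x) = 0 for all i): FAILS

Verdict: the first failing condition is complementary_slackness -> comp.

comp


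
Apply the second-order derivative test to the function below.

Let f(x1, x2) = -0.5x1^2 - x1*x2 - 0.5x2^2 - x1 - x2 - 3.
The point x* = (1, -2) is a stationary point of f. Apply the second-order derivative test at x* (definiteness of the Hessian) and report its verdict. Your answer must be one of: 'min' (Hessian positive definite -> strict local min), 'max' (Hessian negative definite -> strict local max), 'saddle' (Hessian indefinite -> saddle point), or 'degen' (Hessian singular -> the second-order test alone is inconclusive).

Compute the Hessian H = grad^2 f:
  H = [[-1, -1], [-1, -1]]
Verify stationarity: grad f(x*) = H x* + g = (0, 0).
Eigenvalues of H: -2, 0.
H has a zero eigenvalue (singular; negative semidefinite but not definite), so H is neither positive definite, negative definite, nor indefinite. The second-order test alone is inconclusive -> degen.
(Indeed, f is constant along the null direction of H through x*, so x* is not a strict local extremum.)

degen


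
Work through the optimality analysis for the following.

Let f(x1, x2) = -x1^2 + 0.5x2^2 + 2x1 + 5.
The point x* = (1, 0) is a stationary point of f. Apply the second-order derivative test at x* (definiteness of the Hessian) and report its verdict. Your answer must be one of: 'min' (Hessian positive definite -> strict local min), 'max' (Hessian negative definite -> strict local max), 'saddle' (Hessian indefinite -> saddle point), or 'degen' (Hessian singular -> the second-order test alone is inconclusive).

Compute the Hessian H = grad^2 f:
  H = [[-2, 0], [0, 1]]
Verify stationarity: grad f(x*) = H x* + g = (0, 0).
Eigenvalues of H: -2, 1.
Eigenvalues have mixed signs, so H is indefinite -> x* is a saddle point.

saddle


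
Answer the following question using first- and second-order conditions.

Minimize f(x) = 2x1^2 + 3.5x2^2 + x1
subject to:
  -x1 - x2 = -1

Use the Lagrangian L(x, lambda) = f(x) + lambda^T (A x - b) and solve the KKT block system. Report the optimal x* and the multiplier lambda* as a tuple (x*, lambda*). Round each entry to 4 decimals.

Form the Lagrangian:
  L(x, lambda) = (1/2) x^T Q x + c^T x + lambda^T (A x - b)
Stationarity (grad_x L = 0): Q x + c + A^T lambda = 0.
Primal feasibility: A x = b.

This gives the KKT block system:
  [ Q   A^T ] [ x     ]   [-c ]
  [ A    0  ] [ lambda ] = [ b ]

Solving the linear system:
  x*      = (0.5455, 0.4545)
  lambda* = (3.1818)
  f(x*)   = 1.8636

x* = (0.5455, 0.4545), lambda* = (3.1818)


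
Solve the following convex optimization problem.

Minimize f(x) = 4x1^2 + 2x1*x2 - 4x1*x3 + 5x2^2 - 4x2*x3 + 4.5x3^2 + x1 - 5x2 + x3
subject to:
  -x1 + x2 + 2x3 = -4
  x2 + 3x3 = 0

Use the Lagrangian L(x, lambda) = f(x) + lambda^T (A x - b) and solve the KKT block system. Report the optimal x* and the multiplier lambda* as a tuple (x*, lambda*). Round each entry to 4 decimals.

Form the Lagrangian:
  L(x, lambda) = (1/2) x^T Q x + c^T x + lambda^T (A x - b)
Stationarity (grad_x L = 0): Q x + c + A^T lambda = 0.
Primal feasibility: A x = b.

This gives the KKT block system:
  [ Q   A^T ] [ x     ]   [-c ]
  [ A    0  ] [ lambda ] = [ b ]

Solving the linear system:
  x*      = (3.6225, -1.1325, 0.3775)
  lambda* = (26.2053, -15.6159)
  f(x*)   = 57.2417

x* = (3.6225, -1.1325, 0.3775), lambda* = (26.2053, -15.6159)


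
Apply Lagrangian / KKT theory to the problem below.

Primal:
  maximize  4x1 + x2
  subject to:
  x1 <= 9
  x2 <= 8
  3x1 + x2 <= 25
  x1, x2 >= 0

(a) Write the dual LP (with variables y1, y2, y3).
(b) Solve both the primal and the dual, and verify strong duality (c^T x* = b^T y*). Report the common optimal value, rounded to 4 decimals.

The standard primal-dual pair for 'max c^T x s.t. A x <= b, x >= 0' is:
  Dual:  min b^T y  s.t.  A^T y >= c,  y >= 0.

So the dual LP is:
  minimize  9y1 + 8y2 + 25y3
  subject to:
    y1 + 3y3 >= 4
    y2 + y3 >= 1
    y1, y2, y3 >= 0

Solving the primal: x* = (8.3333, 0).
  primal value c^T x* = 33.3333.
Solving the dual: y* = (0, 0, 1.3333).
  dual value b^T y* = 33.3333.
Strong duality: c^T x* = b^T y*. Confirmed.

33.3333


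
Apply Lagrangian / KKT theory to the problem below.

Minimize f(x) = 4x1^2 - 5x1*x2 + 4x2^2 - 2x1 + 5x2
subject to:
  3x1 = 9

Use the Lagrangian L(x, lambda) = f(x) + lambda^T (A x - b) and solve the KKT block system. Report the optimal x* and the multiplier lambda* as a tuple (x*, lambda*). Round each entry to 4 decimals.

Form the Lagrangian:
  L(x, lambda) = (1/2) x^T Q x + c^T x + lambda^T (A x - b)
Stationarity (grad_x L = 0): Q x + c + A^T lambda = 0.
Primal feasibility: A x = b.

This gives the KKT block system:
  [ Q   A^T ] [ x     ]   [-c ]
  [ A    0  ] [ lambda ] = [ b ]

Solving the linear system:
  x*      = (3, 1.25)
  lambda* = (-5.25)
  f(x*)   = 23.75

x* = (3, 1.25), lambda* = (-5.25)


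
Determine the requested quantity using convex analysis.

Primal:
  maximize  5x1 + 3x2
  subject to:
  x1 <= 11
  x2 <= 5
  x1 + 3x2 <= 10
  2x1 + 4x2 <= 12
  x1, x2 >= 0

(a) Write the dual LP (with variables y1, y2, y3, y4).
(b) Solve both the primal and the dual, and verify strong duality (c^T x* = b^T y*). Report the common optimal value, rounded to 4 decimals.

The standard primal-dual pair for 'max c^T x s.t. A x <= b, x >= 0' is:
  Dual:  min b^T y  s.t.  A^T y >= c,  y >= 0.

So the dual LP is:
  minimize  11y1 + 5y2 + 10y3 + 12y4
  subject to:
    y1 + y3 + 2y4 >= 5
    y2 + 3y3 + 4y4 >= 3
    y1, y2, y3, y4 >= 0

Solving the primal: x* = (6, 0).
  primal value c^T x* = 30.
Solving the dual: y* = (0, 0, 0, 2.5).
  dual value b^T y* = 30.
Strong duality: c^T x* = b^T y*. Confirmed.

30


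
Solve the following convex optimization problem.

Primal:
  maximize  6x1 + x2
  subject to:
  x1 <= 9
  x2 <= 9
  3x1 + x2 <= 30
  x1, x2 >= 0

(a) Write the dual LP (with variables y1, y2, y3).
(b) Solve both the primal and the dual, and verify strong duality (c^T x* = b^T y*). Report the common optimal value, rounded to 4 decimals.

The standard primal-dual pair for 'max c^T x s.t. A x <= b, x >= 0' is:
  Dual:  min b^T y  s.t.  A^T y >= c,  y >= 0.

So the dual LP is:
  minimize  9y1 + 9y2 + 30y3
  subject to:
    y1 + 3y3 >= 6
    y2 + y3 >= 1
    y1, y2, y3 >= 0

Solving the primal: x* = (9, 3).
  primal value c^T x* = 57.
Solving the dual: y* = (3, 0, 1).
  dual value b^T y* = 57.
Strong duality: c^T x* = b^T y*. Confirmed.

57


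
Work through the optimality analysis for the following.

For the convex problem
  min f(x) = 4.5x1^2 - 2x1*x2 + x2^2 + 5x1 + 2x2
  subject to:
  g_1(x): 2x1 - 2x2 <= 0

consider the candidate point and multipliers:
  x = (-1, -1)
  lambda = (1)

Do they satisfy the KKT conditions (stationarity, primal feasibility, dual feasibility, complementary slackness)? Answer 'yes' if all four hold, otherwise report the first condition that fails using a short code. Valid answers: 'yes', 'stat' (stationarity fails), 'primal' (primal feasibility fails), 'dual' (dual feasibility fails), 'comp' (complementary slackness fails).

Gradient of f: grad f(x) = Q x + c = (-2, 2)
Constraint values g_i(x) = a_i^T x - b_i:
  g_1((-1, -1)) = 0
Stationarity residual: grad f(x) + sum_i lambda_i a_i = (0, 0)
  -> stationarity OK
Primal feasibility (all g_i <= 0): OK
Dual feasibility (all lambda_i >= 0): OK
Complementary slackness (lambda_i * g_i(x) = 0 for all i): OK

Verdict: yes, KKT holds.

yes


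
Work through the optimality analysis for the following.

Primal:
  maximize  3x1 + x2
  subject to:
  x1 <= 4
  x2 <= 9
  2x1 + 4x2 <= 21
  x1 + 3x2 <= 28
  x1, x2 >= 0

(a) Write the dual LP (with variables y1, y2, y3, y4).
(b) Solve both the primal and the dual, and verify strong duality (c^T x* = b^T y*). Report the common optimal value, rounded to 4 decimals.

The standard primal-dual pair for 'max c^T x s.t. A x <= b, x >= 0' is:
  Dual:  min b^T y  s.t.  A^T y >= c,  y >= 0.

So the dual LP is:
  minimize  4y1 + 9y2 + 21y3 + 28y4
  subject to:
    y1 + 2y3 + y4 >= 3
    y2 + 4y3 + 3y4 >= 1
    y1, y2, y3, y4 >= 0

Solving the primal: x* = (4, 3.25).
  primal value c^T x* = 15.25.
Solving the dual: y* = (2.5, 0, 0.25, 0).
  dual value b^T y* = 15.25.
Strong duality: c^T x* = b^T y*. Confirmed.

15.25


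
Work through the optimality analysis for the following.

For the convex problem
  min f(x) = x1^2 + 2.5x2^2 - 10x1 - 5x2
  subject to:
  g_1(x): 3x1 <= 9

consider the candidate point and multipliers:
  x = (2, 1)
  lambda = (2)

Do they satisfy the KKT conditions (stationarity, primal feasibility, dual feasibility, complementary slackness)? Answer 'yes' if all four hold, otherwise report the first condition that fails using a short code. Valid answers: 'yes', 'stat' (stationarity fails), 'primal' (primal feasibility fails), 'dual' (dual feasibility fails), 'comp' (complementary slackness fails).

Gradient of f: grad f(x) = Q x + c = (-6, 0)
Constraint values g_i(x) = a_i^T x - b_i:
  g_1((2, 1)) = -3
Stationarity residual: grad f(x) + sum_i lambda_i a_i = (0, 0)
  -> stationarity OK
Primal feasibility (all g_i <= 0): OK
Dual feasibility (all lambda_i >= 0): OK
Complementary slackness (lambda_i * g_i(x) = 0 for all i): FAILS

Verdict: the first failing condition is complementary_slackness -> comp.

comp


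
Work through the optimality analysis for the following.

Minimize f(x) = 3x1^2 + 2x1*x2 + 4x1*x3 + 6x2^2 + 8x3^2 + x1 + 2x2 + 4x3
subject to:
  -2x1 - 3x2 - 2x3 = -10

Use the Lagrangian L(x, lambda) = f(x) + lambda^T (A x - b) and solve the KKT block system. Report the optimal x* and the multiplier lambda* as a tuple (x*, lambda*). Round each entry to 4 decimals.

Form the Lagrangian:
  L(x, lambda) = (1/2) x^T Q x + c^T x + lambda^T (A x - b)
Stationarity (grad_x L = 0): Q x + c + A^T lambda = 0.
Primal feasibility: A x = b.

This gives the KKT block system:
  [ Q   A^T ] [ x     ]   [-c ]
  [ A    0  ] [ lambda ] = [ b ]

Solving the linear system:
  x*      = (2, 1.75, 0.375)
  lambda* = (9)
  f(x*)   = 48.5

x* = (2, 1.75, 0.375), lambda* = (9)


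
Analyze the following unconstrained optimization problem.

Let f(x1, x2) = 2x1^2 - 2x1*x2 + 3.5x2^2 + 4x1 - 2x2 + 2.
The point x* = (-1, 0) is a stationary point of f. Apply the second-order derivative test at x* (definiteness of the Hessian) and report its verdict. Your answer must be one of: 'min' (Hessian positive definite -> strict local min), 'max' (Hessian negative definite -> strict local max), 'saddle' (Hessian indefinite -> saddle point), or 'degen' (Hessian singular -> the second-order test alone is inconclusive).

Compute the Hessian H = grad^2 f:
  H = [[4, -2], [-2, 7]]
Verify stationarity: grad f(x*) = H x* + g = (0, 0).
Eigenvalues of H: 3, 8.
Both eigenvalues > 0, so H is positive definite -> x* is a strict local min.

min


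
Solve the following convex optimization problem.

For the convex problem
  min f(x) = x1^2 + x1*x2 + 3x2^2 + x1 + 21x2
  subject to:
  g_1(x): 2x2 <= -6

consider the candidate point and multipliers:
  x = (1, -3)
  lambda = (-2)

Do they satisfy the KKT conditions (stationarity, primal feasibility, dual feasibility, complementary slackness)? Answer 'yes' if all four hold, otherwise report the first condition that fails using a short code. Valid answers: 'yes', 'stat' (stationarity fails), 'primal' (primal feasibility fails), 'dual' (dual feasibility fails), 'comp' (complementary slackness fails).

Gradient of f: grad f(x) = Q x + c = (0, 4)
Constraint values g_i(x) = a_i^T x - b_i:
  g_1((1, -3)) = 0
Stationarity residual: grad f(x) + sum_i lambda_i a_i = (0, 0)
  -> stationarity OK
Primal feasibility (all g_i <= 0): OK
Dual feasibility (all lambda_i >= 0): FAILS
Complementary slackness (lambda_i * g_i(x) = 0 for all i): OK

Verdict: the first failing condition is dual_feasibility -> dual.

dual


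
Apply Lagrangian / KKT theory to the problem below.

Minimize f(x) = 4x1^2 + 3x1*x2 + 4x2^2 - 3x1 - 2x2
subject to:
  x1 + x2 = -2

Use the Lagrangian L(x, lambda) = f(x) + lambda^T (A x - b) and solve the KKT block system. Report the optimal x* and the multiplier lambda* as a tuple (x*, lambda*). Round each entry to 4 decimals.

Form the Lagrangian:
  L(x, lambda) = (1/2) x^T Q x + c^T x + lambda^T (A x - b)
Stationarity (grad_x L = 0): Q x + c + A^T lambda = 0.
Primal feasibility: A x = b.

This gives the KKT block system:
  [ Q   A^T ] [ x     ]   [-c ]
  [ A    0  ] [ lambda ] = [ b ]

Solving the linear system:
  x*      = (-0.9, -1.1)
  lambda* = (13.5)
  f(x*)   = 15.95

x* = (-0.9, -1.1), lambda* = (13.5)


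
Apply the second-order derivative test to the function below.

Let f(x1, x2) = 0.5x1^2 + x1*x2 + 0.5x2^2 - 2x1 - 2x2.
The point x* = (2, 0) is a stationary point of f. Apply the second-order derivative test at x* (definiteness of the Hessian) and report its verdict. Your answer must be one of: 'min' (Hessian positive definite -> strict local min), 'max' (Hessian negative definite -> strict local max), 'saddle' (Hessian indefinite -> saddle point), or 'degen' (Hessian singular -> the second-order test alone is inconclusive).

Compute the Hessian H = grad^2 f:
  H = [[1, 1], [1, 1]]
Verify stationarity: grad f(x*) = H x* + g = (0, 0).
Eigenvalues of H: 0, 2.
H has a zero eigenvalue (singular; positive semidefinite but not definite), so H is neither positive definite, negative definite, nor indefinite. The second-order test alone is inconclusive -> degen.
(Indeed, f is constant along the null direction of H through x*, so x* is not a strict local extremum.)

degen


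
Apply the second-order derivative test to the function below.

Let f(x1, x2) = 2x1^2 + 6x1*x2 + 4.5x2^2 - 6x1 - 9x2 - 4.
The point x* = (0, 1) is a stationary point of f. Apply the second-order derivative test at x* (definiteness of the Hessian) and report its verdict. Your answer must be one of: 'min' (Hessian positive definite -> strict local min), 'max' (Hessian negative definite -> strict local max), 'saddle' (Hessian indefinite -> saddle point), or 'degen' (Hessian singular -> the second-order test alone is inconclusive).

Compute the Hessian H = grad^2 f:
  H = [[4, 6], [6, 9]]
Verify stationarity: grad f(x*) = H x* + g = (0, 0).
Eigenvalues of H: 0, 13.
H has a zero eigenvalue (singular; positive semidefinite but not definite), so H is neither positive definite, negative definite, nor indefinite. The second-order test alone is inconclusive -> degen.
(Indeed, f is constant along the null direction of H through x*, so x* is not a strict local extremum.)

degen


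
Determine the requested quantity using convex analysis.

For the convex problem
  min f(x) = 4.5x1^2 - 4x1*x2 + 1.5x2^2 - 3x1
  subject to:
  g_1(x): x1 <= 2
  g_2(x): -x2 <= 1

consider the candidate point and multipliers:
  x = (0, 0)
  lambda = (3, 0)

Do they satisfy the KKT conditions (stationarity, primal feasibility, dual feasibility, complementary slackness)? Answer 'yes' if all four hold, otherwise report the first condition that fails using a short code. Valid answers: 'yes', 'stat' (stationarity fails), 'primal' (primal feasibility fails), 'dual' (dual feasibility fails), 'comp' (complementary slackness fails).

Gradient of f: grad f(x) = Q x + c = (-3, 0)
Constraint values g_i(x) = a_i^T x - b_i:
  g_1((0, 0)) = -2
  g_2((0, 0)) = -1
Stationarity residual: grad f(x) + sum_i lambda_i a_i = (0, 0)
  -> stationarity OK
Primal feasibility (all g_i <= 0): OK
Dual feasibility (all lambda_i >= 0): OK
Complementary slackness (lambda_i * g_i(x) = 0 for all i): FAILS

Verdict: the first failing condition is complementary_slackness -> comp.

comp


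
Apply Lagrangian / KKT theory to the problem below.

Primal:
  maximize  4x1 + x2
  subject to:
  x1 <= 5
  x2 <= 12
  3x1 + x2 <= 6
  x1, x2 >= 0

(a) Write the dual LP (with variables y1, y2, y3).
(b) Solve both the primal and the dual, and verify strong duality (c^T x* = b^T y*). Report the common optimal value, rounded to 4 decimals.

The standard primal-dual pair for 'max c^T x s.t. A x <= b, x >= 0' is:
  Dual:  min b^T y  s.t.  A^T y >= c,  y >= 0.

So the dual LP is:
  minimize  5y1 + 12y2 + 6y3
  subject to:
    y1 + 3y3 >= 4
    y2 + y3 >= 1
    y1, y2, y3 >= 0

Solving the primal: x* = (2, 0).
  primal value c^T x* = 8.
Solving the dual: y* = (0, 0, 1.3333).
  dual value b^T y* = 8.
Strong duality: c^T x* = b^T y*. Confirmed.

8


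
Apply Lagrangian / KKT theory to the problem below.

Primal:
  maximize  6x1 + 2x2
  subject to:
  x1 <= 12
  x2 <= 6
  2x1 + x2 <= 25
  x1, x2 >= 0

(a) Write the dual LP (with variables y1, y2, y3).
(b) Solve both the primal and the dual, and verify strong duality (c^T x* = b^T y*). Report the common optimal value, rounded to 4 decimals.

The standard primal-dual pair for 'max c^T x s.t. A x <= b, x >= 0' is:
  Dual:  min b^T y  s.t.  A^T y >= c,  y >= 0.

So the dual LP is:
  minimize  12y1 + 6y2 + 25y3
  subject to:
    y1 + 2y3 >= 6
    y2 + y3 >= 2
    y1, y2, y3 >= 0

Solving the primal: x* = (12, 1).
  primal value c^T x* = 74.
Solving the dual: y* = (2, 0, 2).
  dual value b^T y* = 74.
Strong duality: c^T x* = b^T y*. Confirmed.

74


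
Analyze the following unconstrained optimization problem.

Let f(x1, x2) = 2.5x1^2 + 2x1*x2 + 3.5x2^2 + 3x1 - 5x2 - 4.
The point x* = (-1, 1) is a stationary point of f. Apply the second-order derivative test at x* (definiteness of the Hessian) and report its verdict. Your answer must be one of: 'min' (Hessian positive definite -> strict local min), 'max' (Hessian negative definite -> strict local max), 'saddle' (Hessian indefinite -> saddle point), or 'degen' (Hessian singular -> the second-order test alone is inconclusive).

Compute the Hessian H = grad^2 f:
  H = [[5, 2], [2, 7]]
Verify stationarity: grad f(x*) = H x* + g = (0, 0).
Eigenvalues of H: 3.7639, 8.2361.
Both eigenvalues > 0, so H is positive definite -> x* is a strict local min.

min


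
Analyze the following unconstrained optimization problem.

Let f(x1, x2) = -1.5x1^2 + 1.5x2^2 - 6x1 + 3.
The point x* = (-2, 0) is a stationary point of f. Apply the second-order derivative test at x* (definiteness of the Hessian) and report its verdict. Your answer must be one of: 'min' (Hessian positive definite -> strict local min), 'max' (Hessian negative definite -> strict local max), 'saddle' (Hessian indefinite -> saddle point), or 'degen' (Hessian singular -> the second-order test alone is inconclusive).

Compute the Hessian H = grad^2 f:
  H = [[-3, 0], [0, 3]]
Verify stationarity: grad f(x*) = H x* + g = (0, 0).
Eigenvalues of H: -3, 3.
Eigenvalues have mixed signs, so H is indefinite -> x* is a saddle point.

saddle


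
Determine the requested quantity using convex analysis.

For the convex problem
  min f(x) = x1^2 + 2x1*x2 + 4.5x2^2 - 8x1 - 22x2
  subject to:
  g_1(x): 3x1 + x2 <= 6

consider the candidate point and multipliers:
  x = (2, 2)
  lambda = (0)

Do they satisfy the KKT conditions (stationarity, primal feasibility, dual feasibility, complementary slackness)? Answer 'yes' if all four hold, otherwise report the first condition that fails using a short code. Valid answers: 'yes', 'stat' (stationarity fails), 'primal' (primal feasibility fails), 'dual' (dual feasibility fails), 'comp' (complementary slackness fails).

Gradient of f: grad f(x) = Q x + c = (0, 0)
Constraint values g_i(x) = a_i^T x - b_i:
  g_1((2, 2)) = 2
Stationarity residual: grad f(x) + sum_i lambda_i a_i = (0, 0)
  -> stationarity OK
Primal feasibility (all g_i <= 0): FAILS
Dual feasibility (all lambda_i >= 0): OK
Complementary slackness (lambda_i * g_i(x) = 0 for all i): OK

Verdict: the first failing condition is primal_feasibility -> primal.

primal


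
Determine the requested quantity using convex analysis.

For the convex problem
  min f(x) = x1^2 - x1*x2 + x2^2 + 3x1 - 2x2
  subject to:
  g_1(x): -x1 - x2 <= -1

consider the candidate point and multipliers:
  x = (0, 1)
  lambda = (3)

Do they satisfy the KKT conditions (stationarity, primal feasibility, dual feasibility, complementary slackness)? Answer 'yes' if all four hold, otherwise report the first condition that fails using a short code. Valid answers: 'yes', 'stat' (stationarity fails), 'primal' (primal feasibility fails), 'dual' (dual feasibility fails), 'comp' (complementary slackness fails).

Gradient of f: grad f(x) = Q x + c = (2, 0)
Constraint values g_i(x) = a_i^T x - b_i:
  g_1((0, 1)) = 0
Stationarity residual: grad f(x) + sum_i lambda_i a_i = (-1, -3)
  -> stationarity FAILS
Primal feasibility (all g_i <= 0): OK
Dual feasibility (all lambda_i >= 0): OK
Complementary slackness (lambda_i * g_i(x) = 0 for all i): OK

Verdict: the first failing condition is stationarity -> stat.

stat
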